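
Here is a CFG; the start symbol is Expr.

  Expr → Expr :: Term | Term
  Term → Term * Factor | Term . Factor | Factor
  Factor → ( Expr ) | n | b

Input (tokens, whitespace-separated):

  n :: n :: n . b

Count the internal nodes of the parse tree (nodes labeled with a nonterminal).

[Expr [Expr [Expr [Term [Factor n]]] :: [Term [Factor n]]] :: [Term [Term [Factor n]] . [Factor b]]]

11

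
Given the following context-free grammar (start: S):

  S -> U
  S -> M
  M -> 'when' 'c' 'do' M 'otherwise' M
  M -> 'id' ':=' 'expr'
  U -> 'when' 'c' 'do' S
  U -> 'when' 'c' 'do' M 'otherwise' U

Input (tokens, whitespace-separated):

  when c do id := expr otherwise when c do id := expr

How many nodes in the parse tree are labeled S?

[S [U when c do [M id := expr] otherwise [U when c do [S [M id := expr]]]]]

2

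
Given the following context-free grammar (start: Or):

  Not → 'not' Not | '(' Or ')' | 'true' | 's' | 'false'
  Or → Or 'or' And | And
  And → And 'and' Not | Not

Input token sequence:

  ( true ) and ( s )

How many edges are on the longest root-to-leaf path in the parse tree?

7

[Or [And [And [Not ( [Or [And [Not true]]] )]] and [Not ( [Or [And [Not s]]] )]]]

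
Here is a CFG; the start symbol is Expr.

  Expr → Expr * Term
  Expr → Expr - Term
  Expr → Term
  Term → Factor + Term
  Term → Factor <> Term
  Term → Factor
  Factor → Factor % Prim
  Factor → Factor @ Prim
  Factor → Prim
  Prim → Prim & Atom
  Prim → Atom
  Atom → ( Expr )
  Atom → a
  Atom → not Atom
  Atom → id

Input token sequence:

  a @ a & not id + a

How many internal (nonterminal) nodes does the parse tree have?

15

[Expr [Term [Factor [Factor [Prim [Atom a]]] @ [Prim [Prim [Atom a]] & [Atom not [Atom id]]]] + [Term [Factor [Prim [Atom a]]]]]]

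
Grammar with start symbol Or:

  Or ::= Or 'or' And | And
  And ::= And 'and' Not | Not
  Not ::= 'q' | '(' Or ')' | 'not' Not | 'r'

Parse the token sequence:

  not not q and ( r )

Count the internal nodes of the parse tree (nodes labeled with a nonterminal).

10

[Or [And [And [Not not [Not not [Not q]]]] and [Not ( [Or [And [Not r]]] )]]]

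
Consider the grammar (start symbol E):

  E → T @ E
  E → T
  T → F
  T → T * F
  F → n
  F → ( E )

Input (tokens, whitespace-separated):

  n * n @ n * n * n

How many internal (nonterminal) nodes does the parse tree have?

12

[E [T [T [F n]] * [F n]] @ [E [T [T [T [F n]] * [F n]] * [F n]]]]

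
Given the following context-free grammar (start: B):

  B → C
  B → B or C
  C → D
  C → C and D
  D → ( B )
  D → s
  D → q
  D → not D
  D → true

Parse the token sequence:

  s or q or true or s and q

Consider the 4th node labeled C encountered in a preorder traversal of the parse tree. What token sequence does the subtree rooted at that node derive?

s and q

[B [B [B [B [C [D s]]] or [C [D q]]] or [C [D true]]] or [C [C [D s]] and [D q]]]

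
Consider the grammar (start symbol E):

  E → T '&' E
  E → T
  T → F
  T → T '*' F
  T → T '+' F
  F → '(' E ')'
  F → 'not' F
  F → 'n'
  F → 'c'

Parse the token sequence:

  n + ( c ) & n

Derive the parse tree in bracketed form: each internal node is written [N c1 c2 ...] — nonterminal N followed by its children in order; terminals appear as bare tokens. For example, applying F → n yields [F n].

E
T & E
T + F & E
F + F & E
n + F & E
n + ( E ) & E
n + ( T ) & E
n + ( F ) & E
n + ( c ) & E
n + ( c ) & T
n + ( c ) & F
n + ( c ) & n

[E [T [T [F n]] + [F ( [E [T [F c]]] )]] & [E [T [F n]]]]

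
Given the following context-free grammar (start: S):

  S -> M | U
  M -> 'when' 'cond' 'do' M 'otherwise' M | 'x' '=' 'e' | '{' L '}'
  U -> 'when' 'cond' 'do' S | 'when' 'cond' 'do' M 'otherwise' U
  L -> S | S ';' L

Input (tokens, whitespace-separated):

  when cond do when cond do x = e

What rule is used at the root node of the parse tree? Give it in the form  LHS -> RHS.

S -> U

[S [U when cond do [S [U when cond do [S [M x = e]]]]]]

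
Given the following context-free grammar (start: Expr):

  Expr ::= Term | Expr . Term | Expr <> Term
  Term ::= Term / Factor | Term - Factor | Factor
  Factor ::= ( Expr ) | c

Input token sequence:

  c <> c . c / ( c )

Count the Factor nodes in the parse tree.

5

[Expr [Expr [Expr [Term [Factor c]]] <> [Term [Factor c]]] . [Term [Term [Factor c]] / [Factor ( [Expr [Term [Factor c]]] )]]]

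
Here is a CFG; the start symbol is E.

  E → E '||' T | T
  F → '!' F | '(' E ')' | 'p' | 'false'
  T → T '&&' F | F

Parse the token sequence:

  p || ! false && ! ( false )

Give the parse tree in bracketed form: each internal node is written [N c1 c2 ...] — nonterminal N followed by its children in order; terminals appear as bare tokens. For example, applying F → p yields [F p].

[E [E [T [F p]]] || [T [T [F ! [F false]]] && [F ! [F ( [E [T [F false]]] )]]]]

E
E || T
T || T
F || T
p || T
p || T && F
p || F && F
p || ! F && F
p || ! false && F
p || ! false && ! F
p || ! false && ! ( E )
p || ! false && ! ( T )
p || ! false && ! ( F )
p || ! false && ! ( false )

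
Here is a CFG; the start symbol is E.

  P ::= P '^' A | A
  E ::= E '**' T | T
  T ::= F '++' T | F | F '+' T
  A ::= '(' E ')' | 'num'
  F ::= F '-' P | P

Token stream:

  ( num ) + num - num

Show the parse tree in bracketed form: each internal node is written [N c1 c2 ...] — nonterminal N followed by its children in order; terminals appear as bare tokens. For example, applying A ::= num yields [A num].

E
T
F + T
P + T
A + T
( E ) + T
( T ) + T
( F ) + T
( P ) + T
( A ) + T
( num ) + T
( num ) + F
( num ) + F - P
( num ) + P - P
( num ) + A - P
( num ) + num - P
( num ) + num - A
( num ) + num - num

[E [T [F [P [A ( [E [T [F [P [A num]]]]] )]]] + [T [F [F [P [A num]]] - [P [A num]]]]]]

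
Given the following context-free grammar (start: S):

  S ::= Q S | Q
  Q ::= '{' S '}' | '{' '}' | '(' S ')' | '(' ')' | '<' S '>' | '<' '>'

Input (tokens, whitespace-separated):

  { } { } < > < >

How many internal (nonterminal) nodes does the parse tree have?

8

[S [Q { }] [S [Q { }] [S [Q < >] [S [Q < >]]]]]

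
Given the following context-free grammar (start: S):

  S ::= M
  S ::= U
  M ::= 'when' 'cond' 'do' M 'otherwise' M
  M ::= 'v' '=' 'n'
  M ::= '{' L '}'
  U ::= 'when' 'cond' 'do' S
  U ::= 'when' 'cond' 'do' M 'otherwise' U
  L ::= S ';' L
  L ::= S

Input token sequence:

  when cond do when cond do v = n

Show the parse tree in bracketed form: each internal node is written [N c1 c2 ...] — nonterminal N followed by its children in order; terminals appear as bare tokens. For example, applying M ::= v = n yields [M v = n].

[S [U when cond do [S [U when cond do [S [M v = n]]]]]]

S
U
when cond do S
when cond do U
when cond do when cond do S
when cond do when cond do M
when cond do when cond do v = n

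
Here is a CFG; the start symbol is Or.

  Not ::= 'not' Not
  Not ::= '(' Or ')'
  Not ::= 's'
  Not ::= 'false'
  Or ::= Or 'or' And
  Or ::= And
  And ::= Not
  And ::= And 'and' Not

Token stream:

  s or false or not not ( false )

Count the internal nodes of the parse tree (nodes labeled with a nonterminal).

[Or [Or [Or [And [Not s]]] or [And [Not false]]] or [And [Not not [Not not [Not ( [Or [And [Not false]]] )]]]]]

14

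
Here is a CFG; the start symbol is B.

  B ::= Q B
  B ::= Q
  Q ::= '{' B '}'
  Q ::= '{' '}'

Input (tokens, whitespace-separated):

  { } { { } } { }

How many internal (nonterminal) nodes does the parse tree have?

[B [Q { }] [B [Q { [B [Q { }]] }] [B [Q { }]]]]

8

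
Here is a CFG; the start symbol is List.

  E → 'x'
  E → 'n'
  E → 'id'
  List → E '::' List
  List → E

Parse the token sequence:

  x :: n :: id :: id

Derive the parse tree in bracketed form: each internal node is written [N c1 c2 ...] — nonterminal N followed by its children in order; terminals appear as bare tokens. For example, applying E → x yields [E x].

List
E :: List
x :: List
x :: E :: List
x :: n :: List
x :: n :: E :: List
x :: n :: id :: List
x :: n :: id :: E
x :: n :: id :: id

[List [E x] :: [List [E n] :: [List [E id] :: [List [E id]]]]]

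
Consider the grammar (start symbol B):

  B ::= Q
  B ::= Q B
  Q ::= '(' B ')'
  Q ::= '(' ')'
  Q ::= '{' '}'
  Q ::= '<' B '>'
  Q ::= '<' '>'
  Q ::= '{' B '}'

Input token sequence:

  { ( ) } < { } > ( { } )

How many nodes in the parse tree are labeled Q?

[B [Q { [B [Q ( )]] }] [B [Q < [B [Q { }]] >] [B [Q ( [B [Q { }]] )]]]]

6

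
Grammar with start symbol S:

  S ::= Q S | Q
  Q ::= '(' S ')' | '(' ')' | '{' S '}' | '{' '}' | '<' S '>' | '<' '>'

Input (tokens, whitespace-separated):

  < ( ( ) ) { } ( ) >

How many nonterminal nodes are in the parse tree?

[S [Q < [S [Q ( [S [Q ( )]] )] [S [Q { }] [S [Q ( )]]]] >]]

10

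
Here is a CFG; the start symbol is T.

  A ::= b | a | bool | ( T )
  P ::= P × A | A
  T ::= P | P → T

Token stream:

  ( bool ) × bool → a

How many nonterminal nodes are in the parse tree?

11

[T [P [P [A ( [T [P [A bool]]] )]] × [A bool]] → [T [P [A a]]]]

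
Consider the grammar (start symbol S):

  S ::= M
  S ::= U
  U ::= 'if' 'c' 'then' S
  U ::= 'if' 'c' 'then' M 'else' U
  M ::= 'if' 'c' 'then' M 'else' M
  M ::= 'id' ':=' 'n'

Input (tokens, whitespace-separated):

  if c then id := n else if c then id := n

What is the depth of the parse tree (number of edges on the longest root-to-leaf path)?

5

[S [U if c then [M id := n] else [U if c then [S [M id := n]]]]]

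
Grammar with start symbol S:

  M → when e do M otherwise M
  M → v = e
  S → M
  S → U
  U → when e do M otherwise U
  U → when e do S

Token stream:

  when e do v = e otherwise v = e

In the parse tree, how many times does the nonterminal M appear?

3

[S [M when e do [M v = e] otherwise [M v = e]]]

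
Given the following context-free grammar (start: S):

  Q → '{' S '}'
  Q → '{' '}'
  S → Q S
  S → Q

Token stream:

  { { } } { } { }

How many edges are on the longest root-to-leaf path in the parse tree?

[S [Q { [S [Q { }]] }] [S [Q { }] [S [Q { }]]]]

4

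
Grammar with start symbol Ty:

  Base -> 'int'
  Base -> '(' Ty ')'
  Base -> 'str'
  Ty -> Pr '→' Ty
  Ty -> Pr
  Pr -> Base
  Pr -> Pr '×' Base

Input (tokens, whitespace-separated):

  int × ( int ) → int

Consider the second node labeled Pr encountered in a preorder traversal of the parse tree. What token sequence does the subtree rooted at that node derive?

[Ty [Pr [Pr [Base int]] × [Base ( [Ty [Pr [Base int]]] )]] → [Ty [Pr [Base int]]]]

int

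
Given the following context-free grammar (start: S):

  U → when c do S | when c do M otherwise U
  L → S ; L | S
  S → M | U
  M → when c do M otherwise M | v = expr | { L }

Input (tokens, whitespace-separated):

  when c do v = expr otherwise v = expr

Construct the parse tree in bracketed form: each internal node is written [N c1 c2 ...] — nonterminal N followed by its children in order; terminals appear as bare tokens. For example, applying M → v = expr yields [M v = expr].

S
M
when c do M otherwise M
when c do v = expr otherwise M
when c do v = expr otherwise v = expr

[S [M when c do [M v = expr] otherwise [M v = expr]]]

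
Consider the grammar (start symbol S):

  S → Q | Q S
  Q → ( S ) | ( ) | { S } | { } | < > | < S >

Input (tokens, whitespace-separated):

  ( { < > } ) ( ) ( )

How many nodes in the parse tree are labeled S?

5

[S [Q ( [S [Q { [S [Q < >]] }]] )] [S [Q ( )] [S [Q ( )]]]]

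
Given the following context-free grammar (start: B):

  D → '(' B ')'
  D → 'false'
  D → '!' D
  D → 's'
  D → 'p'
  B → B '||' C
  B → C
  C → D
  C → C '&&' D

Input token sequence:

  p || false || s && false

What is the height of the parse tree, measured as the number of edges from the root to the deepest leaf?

5

[B [B [B [C [D p]]] || [C [D false]]] || [C [C [D s]] && [D false]]]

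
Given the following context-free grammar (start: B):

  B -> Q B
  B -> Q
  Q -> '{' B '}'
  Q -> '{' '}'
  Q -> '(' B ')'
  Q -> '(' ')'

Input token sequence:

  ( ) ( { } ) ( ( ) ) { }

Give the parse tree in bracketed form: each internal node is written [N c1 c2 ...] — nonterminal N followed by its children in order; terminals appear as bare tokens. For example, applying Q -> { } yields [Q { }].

B
Q B
( ) B
( ) Q B
( ) ( B ) B
( ) ( Q ) B
( ) ( { } ) B
( ) ( { } ) Q B
( ) ( { } ) ( B ) B
( ) ( { } ) ( Q ) B
( ) ( { } ) ( ( ) ) B
( ) ( { } ) ( ( ) ) Q
( ) ( { } ) ( ( ) ) { }

[B [Q ( )] [B [Q ( [B [Q { }]] )] [B [Q ( [B [Q ( )]] )] [B [Q { }]]]]]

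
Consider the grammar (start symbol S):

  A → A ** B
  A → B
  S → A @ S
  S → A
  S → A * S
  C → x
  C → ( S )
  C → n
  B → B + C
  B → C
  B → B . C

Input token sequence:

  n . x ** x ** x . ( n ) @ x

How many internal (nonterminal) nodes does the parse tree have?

[S [A [A [A [B [B [C n]] . [C x]]] ** [B [C x]]] ** [B [B [C x]] . [C ( [S [A [B [C n]]]] )]]] @ [S [A [B [C x]]]]]

22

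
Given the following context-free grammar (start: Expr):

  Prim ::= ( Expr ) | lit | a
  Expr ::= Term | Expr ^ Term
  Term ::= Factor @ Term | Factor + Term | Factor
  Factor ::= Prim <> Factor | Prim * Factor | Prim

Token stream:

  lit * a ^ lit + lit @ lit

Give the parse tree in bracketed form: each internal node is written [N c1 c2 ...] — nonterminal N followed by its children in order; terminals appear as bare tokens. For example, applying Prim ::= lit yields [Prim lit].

Expr
Expr ^ Term
Term ^ Term
Factor ^ Term
Prim * Factor ^ Term
lit * Factor ^ Term
lit * Prim ^ Term
lit * a ^ Term
lit * a ^ Factor + Term
lit * a ^ Prim + Term
lit * a ^ lit + Term
lit * a ^ lit + Factor @ Term
lit * a ^ lit + Prim @ Term
lit * a ^ lit + lit @ Term
lit * a ^ lit + lit @ Factor
lit * a ^ lit + lit @ Prim
lit * a ^ lit + lit @ lit

[Expr [Expr [Term [Factor [Prim lit] * [Factor [Prim a]]]]] ^ [Term [Factor [Prim lit]] + [Term [Factor [Prim lit]] @ [Term [Factor [Prim lit]]]]]]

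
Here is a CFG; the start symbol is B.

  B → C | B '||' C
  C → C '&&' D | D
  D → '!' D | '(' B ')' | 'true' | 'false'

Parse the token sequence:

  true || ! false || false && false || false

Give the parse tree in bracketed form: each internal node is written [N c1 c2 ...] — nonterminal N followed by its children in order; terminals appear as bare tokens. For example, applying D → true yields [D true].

B
B || C
B || C || C
B || C || C || C
C || C || C || C
D || C || C || C
true || C || C || C
true || D || C || C
true || ! D || C || C
true || ! false || C || C
true || ! false || C && D || C
true || ! false || D && D || C
true || ! false || false && D || C
true || ! false || false && false || C
true || ! false || false && false || D
true || ! false || false && false || false

[B [B [B [B [C [D true]]] || [C [D ! [D false]]]] || [C [C [D false]] && [D false]]] || [C [D false]]]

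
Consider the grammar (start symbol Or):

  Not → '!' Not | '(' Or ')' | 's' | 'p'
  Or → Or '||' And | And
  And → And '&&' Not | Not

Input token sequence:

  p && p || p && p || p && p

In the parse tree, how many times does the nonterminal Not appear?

[Or [Or [Or [And [And [Not p]] && [Not p]]] || [And [And [Not p]] && [Not p]]] || [And [And [Not p]] && [Not p]]]

6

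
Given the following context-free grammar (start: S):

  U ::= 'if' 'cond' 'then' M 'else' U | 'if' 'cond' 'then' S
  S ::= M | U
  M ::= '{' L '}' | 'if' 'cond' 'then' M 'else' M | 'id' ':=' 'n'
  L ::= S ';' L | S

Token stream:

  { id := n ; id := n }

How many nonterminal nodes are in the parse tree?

[S [M { [L [S [M id := n]] ; [L [S [M id := n]]]] }]]

8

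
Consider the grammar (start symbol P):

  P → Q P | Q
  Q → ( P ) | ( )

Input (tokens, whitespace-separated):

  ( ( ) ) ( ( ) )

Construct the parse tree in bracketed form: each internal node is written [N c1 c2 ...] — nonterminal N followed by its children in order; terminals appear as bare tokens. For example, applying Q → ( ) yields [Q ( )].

P
Q P
( P ) P
( Q ) P
( ( ) ) P
( ( ) ) Q
( ( ) ) ( P )
( ( ) ) ( Q )
( ( ) ) ( ( ) )

[P [Q ( [P [Q ( )]] )] [P [Q ( [P [Q ( )]] )]]]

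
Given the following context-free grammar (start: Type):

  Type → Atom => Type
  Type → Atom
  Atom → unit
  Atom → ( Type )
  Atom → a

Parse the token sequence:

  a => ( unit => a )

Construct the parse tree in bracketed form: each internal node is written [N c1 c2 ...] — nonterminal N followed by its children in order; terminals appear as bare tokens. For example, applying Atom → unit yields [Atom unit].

[Type [Atom a] => [Type [Atom ( [Type [Atom unit] => [Type [Atom a]]] )]]]

Type
Atom => Type
a => Type
a => Atom
a => ( Type )
a => ( Atom => Type )
a => ( unit => Type )
a => ( unit => Atom )
a => ( unit => a )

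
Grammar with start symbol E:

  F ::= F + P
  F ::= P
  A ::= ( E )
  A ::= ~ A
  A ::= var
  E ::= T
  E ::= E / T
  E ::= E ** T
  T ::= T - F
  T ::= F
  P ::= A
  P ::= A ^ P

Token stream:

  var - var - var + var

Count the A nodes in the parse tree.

4

[E [T [T [T [F [P [A var]]]] - [F [P [A var]]]] - [F [F [P [A var]]] + [P [A var]]]]]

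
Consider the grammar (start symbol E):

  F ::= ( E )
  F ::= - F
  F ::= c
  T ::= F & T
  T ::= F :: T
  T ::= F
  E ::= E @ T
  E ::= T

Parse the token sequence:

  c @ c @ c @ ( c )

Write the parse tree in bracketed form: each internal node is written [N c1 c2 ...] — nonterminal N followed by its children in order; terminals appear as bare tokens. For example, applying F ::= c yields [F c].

[E [E [E [E [T [F c]]] @ [T [F c]]] @ [T [F c]]] @ [T [F ( [E [T [F c]]] )]]]

E
E @ T
E @ T @ T
E @ T @ T @ T
T @ T @ T @ T
F @ T @ T @ T
c @ T @ T @ T
c @ F @ T @ T
c @ c @ T @ T
c @ c @ F @ T
c @ c @ c @ T
c @ c @ c @ F
c @ c @ c @ ( E )
c @ c @ c @ ( T )
c @ c @ c @ ( F )
c @ c @ c @ ( c )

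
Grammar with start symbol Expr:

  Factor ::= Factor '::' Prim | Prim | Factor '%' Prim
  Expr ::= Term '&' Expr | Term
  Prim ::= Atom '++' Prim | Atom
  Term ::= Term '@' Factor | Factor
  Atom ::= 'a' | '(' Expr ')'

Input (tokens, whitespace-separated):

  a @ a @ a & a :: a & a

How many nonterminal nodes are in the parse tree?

[Expr [Term [Term [Term [Factor [Prim [Atom a]]]] @ [Factor [Prim [Atom a]]]] @ [Factor [Prim [Atom a]]]] & [Expr [Term [Factor [Factor [Prim [Atom a]]] :: [Prim [Atom a]]]] & [Expr [Term [Factor [Prim [Atom a]]]]]]]

26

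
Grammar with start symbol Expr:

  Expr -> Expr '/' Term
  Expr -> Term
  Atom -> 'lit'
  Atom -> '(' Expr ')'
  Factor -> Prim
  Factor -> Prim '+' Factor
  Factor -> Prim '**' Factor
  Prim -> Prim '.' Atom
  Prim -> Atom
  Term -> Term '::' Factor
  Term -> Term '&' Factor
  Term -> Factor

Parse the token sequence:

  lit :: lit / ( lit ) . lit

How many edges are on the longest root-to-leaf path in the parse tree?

[Expr [Expr [Term [Term [Factor [Prim [Atom lit]]]] :: [Factor [Prim [Atom lit]]]]] / [Term [Factor [Prim [Prim [Atom ( [Expr [Term [Factor [Prim [Atom lit]]]]] )]] . [Atom lit]]]]]

11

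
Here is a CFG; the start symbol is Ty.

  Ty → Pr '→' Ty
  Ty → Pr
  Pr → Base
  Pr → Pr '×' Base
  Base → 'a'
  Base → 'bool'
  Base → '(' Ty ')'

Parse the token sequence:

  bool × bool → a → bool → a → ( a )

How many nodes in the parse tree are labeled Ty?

6

[Ty [Pr [Pr [Base bool]] × [Base bool]] → [Ty [Pr [Base a]] → [Ty [Pr [Base bool]] → [Ty [Pr [Base a]] → [Ty [Pr [Base ( [Ty [Pr [Base a]]] )]]]]]]]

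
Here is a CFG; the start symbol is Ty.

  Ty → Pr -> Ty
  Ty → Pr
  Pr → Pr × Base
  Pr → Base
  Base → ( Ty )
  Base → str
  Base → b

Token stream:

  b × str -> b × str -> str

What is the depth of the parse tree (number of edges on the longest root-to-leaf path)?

5

[Ty [Pr [Pr [Base b]] × [Base str]] -> [Ty [Pr [Pr [Base b]] × [Base str]] -> [Ty [Pr [Base str]]]]]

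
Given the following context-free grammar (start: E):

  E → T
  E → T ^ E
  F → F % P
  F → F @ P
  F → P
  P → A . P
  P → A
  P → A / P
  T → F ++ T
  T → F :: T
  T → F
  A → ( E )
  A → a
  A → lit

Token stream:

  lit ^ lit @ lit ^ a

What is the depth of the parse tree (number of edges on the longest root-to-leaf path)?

[E [T [F [P [A lit]]]] ^ [E [T [F [F [P [A lit]]] @ [P [A lit]]]] ^ [E [T [F [P [A a]]]]]]]

7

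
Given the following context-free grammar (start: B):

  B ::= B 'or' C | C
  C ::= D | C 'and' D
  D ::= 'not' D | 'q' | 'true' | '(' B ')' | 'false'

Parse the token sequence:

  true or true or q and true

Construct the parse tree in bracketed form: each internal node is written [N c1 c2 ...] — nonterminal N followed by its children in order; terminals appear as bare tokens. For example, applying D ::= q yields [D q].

[B [B [B [C [D true]]] or [C [D true]]] or [C [C [D q]] and [D true]]]

B
B or C
B or C or C
C or C or C
D or C or C
true or C or C
true or D or C
true or true or C
true or true or C and D
true or true or D and D
true or true or q and D
true or true or q and true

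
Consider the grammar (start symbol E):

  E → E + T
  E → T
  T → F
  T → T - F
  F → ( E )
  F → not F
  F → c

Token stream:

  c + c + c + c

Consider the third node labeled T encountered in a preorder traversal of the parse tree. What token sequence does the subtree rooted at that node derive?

c

[E [E [E [E [T [F c]]] + [T [F c]]] + [T [F c]]] + [T [F c]]]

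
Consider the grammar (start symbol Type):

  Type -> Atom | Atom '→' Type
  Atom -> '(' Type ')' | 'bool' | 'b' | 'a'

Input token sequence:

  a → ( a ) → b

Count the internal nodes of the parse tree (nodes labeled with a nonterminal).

8

[Type [Atom a] → [Type [Atom ( [Type [Atom a]] )] → [Type [Atom b]]]]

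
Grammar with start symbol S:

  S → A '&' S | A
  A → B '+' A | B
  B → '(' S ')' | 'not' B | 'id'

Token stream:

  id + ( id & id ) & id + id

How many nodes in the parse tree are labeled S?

4

[S [A [B id] + [A [B ( [S [A [B id]] & [S [A [B id]]]] )]]] & [S [A [B id] + [A [B id]]]]]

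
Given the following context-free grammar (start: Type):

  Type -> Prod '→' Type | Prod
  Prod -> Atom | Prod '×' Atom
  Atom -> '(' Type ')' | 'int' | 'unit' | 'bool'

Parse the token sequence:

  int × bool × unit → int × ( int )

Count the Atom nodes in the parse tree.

6

[Type [Prod [Prod [Prod [Atom int]] × [Atom bool]] × [Atom unit]] → [Type [Prod [Prod [Atom int]] × [Atom ( [Type [Prod [Atom int]]] )]]]]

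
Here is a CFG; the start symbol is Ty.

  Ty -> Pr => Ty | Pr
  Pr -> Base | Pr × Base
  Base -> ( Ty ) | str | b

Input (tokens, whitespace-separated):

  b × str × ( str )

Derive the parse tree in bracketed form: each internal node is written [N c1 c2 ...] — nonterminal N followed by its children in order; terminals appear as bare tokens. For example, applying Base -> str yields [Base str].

[Ty [Pr [Pr [Pr [Base b]] × [Base str]] × [Base ( [Ty [Pr [Base str]]] )]]]

Ty
Pr
Pr × Base
Pr × Base × Base
Base × Base × Base
b × Base × Base
b × str × Base
b × str × ( Ty )
b × str × ( Pr )
b × str × ( Base )
b × str × ( str )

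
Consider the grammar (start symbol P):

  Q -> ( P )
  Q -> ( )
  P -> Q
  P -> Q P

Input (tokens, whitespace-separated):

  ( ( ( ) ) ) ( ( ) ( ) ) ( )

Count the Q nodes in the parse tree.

[P [Q ( [P [Q ( [P [Q ( )]] )]] )] [P [Q ( [P [Q ( )] [P [Q ( )]]] )] [P [Q ( )]]]]

7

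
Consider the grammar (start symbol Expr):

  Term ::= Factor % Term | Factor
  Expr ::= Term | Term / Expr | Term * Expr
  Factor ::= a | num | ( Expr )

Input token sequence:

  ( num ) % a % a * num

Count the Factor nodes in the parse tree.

[Expr [Term [Factor ( [Expr [Term [Factor num]]] )] % [Term [Factor a] % [Term [Factor a]]]] * [Expr [Term [Factor num]]]]

5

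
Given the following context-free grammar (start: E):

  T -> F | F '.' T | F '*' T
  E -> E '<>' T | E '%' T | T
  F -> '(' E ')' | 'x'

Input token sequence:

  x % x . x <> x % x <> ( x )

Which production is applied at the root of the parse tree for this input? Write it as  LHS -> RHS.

[E [E [E [E [E [T [F x]]] % [T [F x] . [T [F x]]]] <> [T [F x]]] % [T [F x]]] <> [T [F ( [E [T [F x]]] )]]]

E -> E '<>' T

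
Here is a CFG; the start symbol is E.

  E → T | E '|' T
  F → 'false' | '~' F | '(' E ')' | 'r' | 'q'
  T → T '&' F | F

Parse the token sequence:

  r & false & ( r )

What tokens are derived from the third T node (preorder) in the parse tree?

[E [T [T [T [F r]] & [F false]] & [F ( [E [T [F r]]] )]]]

r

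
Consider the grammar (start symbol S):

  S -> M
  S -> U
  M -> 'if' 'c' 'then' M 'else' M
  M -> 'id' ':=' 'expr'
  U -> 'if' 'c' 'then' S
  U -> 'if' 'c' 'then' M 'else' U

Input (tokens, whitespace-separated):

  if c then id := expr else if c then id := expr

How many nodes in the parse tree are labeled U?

[S [U if c then [M id := expr] else [U if c then [S [M id := expr]]]]]

2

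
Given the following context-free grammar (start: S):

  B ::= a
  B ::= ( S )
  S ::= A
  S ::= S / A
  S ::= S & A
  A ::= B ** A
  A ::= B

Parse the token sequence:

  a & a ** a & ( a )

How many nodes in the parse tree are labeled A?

[S [S [S [A [B a]]] & [A [B a] ** [A [B a]]]] & [A [B ( [S [A [B a]]] )]]]

5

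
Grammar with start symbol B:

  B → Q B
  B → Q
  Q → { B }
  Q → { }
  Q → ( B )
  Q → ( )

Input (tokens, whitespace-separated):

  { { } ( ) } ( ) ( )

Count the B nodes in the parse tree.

5

[B [Q { [B [Q { }] [B [Q ( )]]] }] [B [Q ( )] [B [Q ( )]]]]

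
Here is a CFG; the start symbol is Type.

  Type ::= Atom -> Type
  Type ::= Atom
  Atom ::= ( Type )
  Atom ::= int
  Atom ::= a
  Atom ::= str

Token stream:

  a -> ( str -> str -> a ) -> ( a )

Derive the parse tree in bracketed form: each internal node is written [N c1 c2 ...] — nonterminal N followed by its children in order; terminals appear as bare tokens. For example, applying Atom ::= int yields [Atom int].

Type
Atom -> Type
a -> Type
a -> Atom -> Type
a -> ( Type ) -> Type
a -> ( Atom -> Type ) -> Type
a -> ( str -> Type ) -> Type
a -> ( str -> Atom -> Type ) -> Type
a -> ( str -> str -> Type ) -> Type
a -> ( str -> str -> Atom ) -> Type
a -> ( str -> str -> a ) -> Type
a -> ( str -> str -> a ) -> Atom
a -> ( str -> str -> a ) -> ( Type )
a -> ( str -> str -> a ) -> ( Atom )
a -> ( str -> str -> a ) -> ( a )

[Type [Atom a] -> [Type [Atom ( [Type [Atom str] -> [Type [Atom str] -> [Type [Atom a]]]] )] -> [Type [Atom ( [Type [Atom a]] )]]]]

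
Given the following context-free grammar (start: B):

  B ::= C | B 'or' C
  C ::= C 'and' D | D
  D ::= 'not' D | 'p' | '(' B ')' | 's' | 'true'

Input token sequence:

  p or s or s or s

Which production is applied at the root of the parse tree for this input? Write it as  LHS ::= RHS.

B ::= B 'or' C

[B [B [B [B [C [D p]]] or [C [D s]]] or [C [D s]]] or [C [D s]]]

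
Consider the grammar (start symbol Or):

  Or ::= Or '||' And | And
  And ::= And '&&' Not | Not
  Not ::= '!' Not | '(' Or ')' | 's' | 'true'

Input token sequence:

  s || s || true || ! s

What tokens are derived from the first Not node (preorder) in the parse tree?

s

[Or [Or [Or [Or [And [Not s]]] || [And [Not s]]] || [And [Not true]]] || [And [Not ! [Not s]]]]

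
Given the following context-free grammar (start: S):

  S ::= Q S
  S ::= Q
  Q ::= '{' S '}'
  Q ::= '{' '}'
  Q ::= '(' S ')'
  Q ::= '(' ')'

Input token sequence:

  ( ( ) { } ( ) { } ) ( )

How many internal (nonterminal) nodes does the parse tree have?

12

[S [Q ( [S [Q ( )] [S [Q { }] [S [Q ( )] [S [Q { }]]]]] )] [S [Q ( )]]]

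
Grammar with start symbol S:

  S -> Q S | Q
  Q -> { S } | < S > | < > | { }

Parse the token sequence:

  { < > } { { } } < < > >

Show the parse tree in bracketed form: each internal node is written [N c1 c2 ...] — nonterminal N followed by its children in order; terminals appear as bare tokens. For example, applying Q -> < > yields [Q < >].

[S [Q { [S [Q < >]] }] [S [Q { [S [Q { }]] }] [S [Q < [S [Q < >]] >]]]]

S
Q S
{ S } S
{ Q } S
{ < > } S
{ < > } Q S
{ < > } { S } S
{ < > } { Q } S
{ < > } { { } } S
{ < > } { { } } Q
{ < > } { { } } < S >
{ < > } { { } } < Q >
{ < > } { { } } < < > >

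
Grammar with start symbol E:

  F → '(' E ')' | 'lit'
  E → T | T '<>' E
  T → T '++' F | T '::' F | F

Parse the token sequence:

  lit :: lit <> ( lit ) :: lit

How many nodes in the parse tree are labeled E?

3

[E [T [T [F lit]] :: [F lit]] <> [E [T [T [F ( [E [T [F lit]]] )]] :: [F lit]]]]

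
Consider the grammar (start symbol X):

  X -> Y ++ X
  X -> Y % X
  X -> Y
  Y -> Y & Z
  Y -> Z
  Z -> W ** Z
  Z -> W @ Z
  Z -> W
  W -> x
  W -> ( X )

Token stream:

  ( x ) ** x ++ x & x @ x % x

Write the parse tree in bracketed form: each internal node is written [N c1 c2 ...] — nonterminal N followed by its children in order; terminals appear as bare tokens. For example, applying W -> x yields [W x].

[X [Y [Z [W ( [X [Y [Z [W x]]]] )] ** [Z [W x]]]] ++ [X [Y [Y [Z [W x]]] & [Z [W x] @ [Z [W x]]]] % [X [Y [Z [W x]]]]]]

X
Y ++ X
Z ++ X
W ** Z ++ X
( X ) ** Z ++ X
( Y ) ** Z ++ X
( Z ) ** Z ++ X
( W ) ** Z ++ X
( x ) ** Z ++ X
( x ) ** W ++ X
( x ) ** x ++ X
( x ) ** x ++ Y % X
( x ) ** x ++ Y & Z % X
( x ) ** x ++ Z & Z % X
( x ) ** x ++ W & Z % X
( x ) ** x ++ x & Z % X
( x ) ** x ++ x & W @ Z % X
( x ) ** x ++ x & x @ Z % X
( x ) ** x ++ x & x @ W % X
( x ) ** x ++ x & x @ x % X
( x ) ** x ++ x & x @ x % Y
( x ) ** x ++ x & x @ x % Z
( x ) ** x ++ x & x @ x % W
( x ) ** x ++ x & x @ x % x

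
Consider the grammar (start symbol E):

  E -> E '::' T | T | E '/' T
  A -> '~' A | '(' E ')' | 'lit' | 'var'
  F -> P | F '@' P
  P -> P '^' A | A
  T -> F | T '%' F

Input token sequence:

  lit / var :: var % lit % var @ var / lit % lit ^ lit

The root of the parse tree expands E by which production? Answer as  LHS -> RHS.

E -> E '/' T

[E [E [E [E [T [F [P [A lit]]]]] / [T [F [P [A var]]]]] :: [T [T [T [F [P [A var]]]] % [F [P [A lit]]]] % [F [F [P [A var]]] @ [P [A var]]]]] / [T [T [F [P [A lit]]]] % [F [P [P [A lit]] ^ [A lit]]]]]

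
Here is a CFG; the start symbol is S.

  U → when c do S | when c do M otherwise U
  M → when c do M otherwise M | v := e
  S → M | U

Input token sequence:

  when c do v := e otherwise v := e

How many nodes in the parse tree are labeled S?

1

[S [M when c do [M v := e] otherwise [M v := e]]]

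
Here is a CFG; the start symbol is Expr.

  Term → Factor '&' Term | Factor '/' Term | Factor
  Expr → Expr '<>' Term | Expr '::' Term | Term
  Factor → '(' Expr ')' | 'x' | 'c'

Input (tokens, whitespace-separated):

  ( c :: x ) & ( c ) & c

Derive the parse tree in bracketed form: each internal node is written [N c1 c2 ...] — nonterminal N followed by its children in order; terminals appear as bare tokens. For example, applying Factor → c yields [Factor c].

Expr
Term
Factor & Term
( Expr ) & Term
( Expr :: Term ) & Term
( Term :: Term ) & Term
( Factor :: Term ) & Term
( c :: Term ) & Term
( c :: Factor ) & Term
( c :: x ) & Term
( c :: x ) & Factor & Term
( c :: x ) & ( Expr ) & Term
( c :: x ) & ( Term ) & Term
( c :: x ) & ( Factor ) & Term
( c :: x ) & ( c ) & Term
( c :: x ) & ( c ) & Factor
( c :: x ) & ( c ) & c

[Expr [Term [Factor ( [Expr [Expr [Term [Factor c]]] :: [Term [Factor x]]] )] & [Term [Factor ( [Expr [Term [Factor c]]] )] & [Term [Factor c]]]]]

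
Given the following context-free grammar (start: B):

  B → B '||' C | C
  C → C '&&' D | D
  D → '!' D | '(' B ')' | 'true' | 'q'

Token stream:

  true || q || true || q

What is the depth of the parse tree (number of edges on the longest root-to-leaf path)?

6

[B [B [B [B [C [D true]]] || [C [D q]]] || [C [D true]]] || [C [D q]]]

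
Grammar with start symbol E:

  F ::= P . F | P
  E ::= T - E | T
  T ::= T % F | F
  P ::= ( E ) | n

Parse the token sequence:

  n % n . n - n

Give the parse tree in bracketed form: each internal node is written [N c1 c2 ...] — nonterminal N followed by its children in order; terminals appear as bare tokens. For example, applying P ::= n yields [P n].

[E [T [T [F [P n]]] % [F [P n] . [F [P n]]]] - [E [T [F [P n]]]]]

E
T - E
T % F - E
F % F - E
P % F - E
n % F - E
n % P . F - E
n % n . F - E
n % n . P - E
n % n . n - E
n % n . n - T
n % n . n - F
n % n . n - P
n % n . n - n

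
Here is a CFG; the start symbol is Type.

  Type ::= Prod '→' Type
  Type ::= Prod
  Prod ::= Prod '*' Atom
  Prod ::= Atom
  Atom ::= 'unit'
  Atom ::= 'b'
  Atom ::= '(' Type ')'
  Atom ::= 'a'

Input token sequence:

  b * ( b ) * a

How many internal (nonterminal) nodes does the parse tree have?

[Type [Prod [Prod [Prod [Atom b]] * [Atom ( [Type [Prod [Atom b]]] )]] * [Atom a]]]

10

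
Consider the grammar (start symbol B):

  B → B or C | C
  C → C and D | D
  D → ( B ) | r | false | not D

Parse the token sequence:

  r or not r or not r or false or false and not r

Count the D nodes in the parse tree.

[B [B [B [B [B [C [D r]]] or [C [D not [D r]]]] or [C [D not [D r]]]] or [C [D false]]] or [C [C [D false]] and [D not [D r]]]]

9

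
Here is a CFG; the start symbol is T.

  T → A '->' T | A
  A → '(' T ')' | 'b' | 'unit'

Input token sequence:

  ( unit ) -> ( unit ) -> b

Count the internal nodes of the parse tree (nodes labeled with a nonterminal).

[T [A ( [T [A unit]] )] -> [T [A ( [T [A unit]] )] -> [T [A b]]]]

10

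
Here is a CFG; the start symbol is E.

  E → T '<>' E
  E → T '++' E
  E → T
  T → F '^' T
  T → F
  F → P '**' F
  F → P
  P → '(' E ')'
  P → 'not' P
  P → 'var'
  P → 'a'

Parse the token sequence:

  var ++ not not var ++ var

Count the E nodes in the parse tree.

[E [T [F [P var]]] ++ [E [T [F [P not [P not [P var]]]]] ++ [E [T [F [P var]]]]]]

3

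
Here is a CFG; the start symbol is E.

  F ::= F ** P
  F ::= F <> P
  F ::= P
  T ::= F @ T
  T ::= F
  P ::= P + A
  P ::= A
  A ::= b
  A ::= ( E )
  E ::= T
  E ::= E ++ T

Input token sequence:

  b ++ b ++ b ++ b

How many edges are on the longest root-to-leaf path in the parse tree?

[E [E [E [E [T [F [P [A b]]]]] ++ [T [F [P [A b]]]]] ++ [T [F [P [A b]]]]] ++ [T [F [P [A b]]]]]

8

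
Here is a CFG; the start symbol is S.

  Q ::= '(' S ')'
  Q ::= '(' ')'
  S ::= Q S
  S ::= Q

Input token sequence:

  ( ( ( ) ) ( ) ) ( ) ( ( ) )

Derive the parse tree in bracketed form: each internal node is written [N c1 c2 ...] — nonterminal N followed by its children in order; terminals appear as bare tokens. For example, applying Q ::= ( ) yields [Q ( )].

[S [Q ( [S [Q ( [S [Q ( )]] )] [S [Q ( )]]] )] [S [Q ( )] [S [Q ( [S [Q ( )]] )]]]]

S
Q S
( S ) S
( Q S ) S
( ( S ) S ) S
( ( Q ) S ) S
( ( ( ) ) S ) S
( ( ( ) ) Q ) S
( ( ( ) ) ( ) ) S
( ( ( ) ) ( ) ) Q S
( ( ( ) ) ( ) ) ( ) S
( ( ( ) ) ( ) ) ( ) Q
( ( ( ) ) ( ) ) ( ) ( S )
( ( ( ) ) ( ) ) ( ) ( Q )
( ( ( ) ) ( ) ) ( ) ( ( ) )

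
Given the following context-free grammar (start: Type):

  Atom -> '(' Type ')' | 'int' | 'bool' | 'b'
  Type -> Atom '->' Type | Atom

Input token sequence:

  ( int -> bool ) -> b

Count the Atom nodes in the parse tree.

4

[Type [Atom ( [Type [Atom int] -> [Type [Atom bool]]] )] -> [Type [Atom b]]]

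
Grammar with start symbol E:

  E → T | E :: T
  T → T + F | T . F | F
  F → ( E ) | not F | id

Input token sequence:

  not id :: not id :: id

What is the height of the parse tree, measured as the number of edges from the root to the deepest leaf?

6

[E [E [E [T [F not [F id]]]] :: [T [F not [F id]]]] :: [T [F id]]]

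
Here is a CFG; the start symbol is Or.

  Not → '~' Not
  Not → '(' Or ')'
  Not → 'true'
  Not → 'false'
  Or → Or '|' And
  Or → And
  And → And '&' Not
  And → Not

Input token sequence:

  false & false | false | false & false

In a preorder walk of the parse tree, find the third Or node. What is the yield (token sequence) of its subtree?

[Or [Or [Or [And [And [Not false]] & [Not false]]] | [And [Not false]]] | [And [And [Not false]] & [Not false]]]

false & false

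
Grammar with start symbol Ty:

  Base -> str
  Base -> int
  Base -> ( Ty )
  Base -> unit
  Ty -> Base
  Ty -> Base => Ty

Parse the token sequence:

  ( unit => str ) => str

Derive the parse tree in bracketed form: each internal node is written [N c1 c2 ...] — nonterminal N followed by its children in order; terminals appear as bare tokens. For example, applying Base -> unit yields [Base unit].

[Ty [Base ( [Ty [Base unit] => [Ty [Base str]]] )] => [Ty [Base str]]]

Ty
Base => Ty
( Ty ) => Ty
( Base => Ty ) => Ty
( unit => Ty ) => Ty
( unit => Base ) => Ty
( unit => str ) => Ty
( unit => str ) => Base
( unit => str ) => str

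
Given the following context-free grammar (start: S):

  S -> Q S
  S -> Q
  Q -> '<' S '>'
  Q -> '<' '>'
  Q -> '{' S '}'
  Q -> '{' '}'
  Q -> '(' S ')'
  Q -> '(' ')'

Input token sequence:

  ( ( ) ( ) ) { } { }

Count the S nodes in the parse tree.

5

[S [Q ( [S [Q ( )] [S [Q ( )]]] )] [S [Q { }] [S [Q { }]]]]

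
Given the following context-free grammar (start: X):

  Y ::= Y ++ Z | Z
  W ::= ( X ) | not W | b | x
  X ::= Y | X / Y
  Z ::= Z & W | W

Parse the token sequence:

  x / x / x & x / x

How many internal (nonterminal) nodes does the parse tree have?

[X [X [X [X [Y [Z [W x]]]] / [Y [Z [W x]]]] / [Y [Z [Z [W x]] & [W x]]]] / [Y [Z [W x]]]]

18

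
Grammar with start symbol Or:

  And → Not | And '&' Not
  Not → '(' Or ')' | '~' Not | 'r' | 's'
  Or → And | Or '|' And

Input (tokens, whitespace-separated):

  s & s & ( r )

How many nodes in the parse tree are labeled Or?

[Or [And [And [And [Not s]] & [Not s]] & [Not ( [Or [And [Not r]]] )]]]

2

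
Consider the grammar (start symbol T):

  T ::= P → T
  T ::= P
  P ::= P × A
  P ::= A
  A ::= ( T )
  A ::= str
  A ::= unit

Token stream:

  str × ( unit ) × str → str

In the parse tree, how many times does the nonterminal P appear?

[T [P [P [P [A str]] × [A ( [T [P [A unit]]] )]] × [A str]] → [T [P [A str]]]]

5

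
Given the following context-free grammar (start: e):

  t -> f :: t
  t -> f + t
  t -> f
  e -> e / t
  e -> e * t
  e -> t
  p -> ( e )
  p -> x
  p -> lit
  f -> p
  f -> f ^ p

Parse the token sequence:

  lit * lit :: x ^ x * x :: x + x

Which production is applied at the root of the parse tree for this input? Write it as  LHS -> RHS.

e -> e * t

[e [e [e [t [f [p lit]]]] * [t [f [p lit]] :: [t [f [f [p x]] ^ [p x]]]]] * [t [f [p x]] :: [t [f [p x]] + [t [f [p x]]]]]]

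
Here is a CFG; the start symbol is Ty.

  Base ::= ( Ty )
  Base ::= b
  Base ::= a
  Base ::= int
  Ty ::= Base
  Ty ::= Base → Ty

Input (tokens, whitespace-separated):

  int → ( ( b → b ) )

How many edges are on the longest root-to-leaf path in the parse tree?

[Ty [Base int] → [Ty [Base ( [Ty [Base ( [Ty [Base b] → [Ty [Base b]]] )]] )]]]

8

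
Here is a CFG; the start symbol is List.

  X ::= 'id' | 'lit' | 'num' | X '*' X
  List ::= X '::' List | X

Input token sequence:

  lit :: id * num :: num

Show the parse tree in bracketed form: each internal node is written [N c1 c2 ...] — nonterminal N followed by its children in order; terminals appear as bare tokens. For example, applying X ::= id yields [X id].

[List [X lit] :: [List [X [X id] * [X num]] :: [List [X num]]]]

List
X :: List
lit :: List
lit :: X :: List
lit :: X * X :: List
lit :: id * X :: List
lit :: id * num :: List
lit :: id * num :: X
lit :: id * num :: num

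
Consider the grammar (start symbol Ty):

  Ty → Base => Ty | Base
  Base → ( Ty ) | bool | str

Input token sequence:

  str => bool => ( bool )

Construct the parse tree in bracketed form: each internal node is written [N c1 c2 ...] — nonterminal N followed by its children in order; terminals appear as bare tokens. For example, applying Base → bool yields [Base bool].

[Ty [Base str] => [Ty [Base bool] => [Ty [Base ( [Ty [Base bool]] )]]]]

Ty
Base => Ty
str => Ty
str => Base => Ty
str => bool => Ty
str => bool => Base
str => bool => ( Ty )
str => bool => ( Base )
str => bool => ( bool )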